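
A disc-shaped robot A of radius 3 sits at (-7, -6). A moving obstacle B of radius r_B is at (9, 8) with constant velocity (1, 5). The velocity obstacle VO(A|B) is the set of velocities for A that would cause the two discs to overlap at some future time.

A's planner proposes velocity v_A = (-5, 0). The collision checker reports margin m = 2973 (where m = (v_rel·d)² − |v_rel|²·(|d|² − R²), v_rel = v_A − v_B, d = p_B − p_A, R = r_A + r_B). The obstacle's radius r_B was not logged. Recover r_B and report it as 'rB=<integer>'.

m = 2973
d = (16, 14);  v_rel = (-6, -5),  |v_rel|² = 61
v_rel×d = (-6)·(14) − (-5)·(16) = -4
since m = R²·61 − (-4)²:  R² = (16 + 2973) / 61 = 49
R = √49 = 7  ⇒  r_B = 7 − 3 = 4

rB=4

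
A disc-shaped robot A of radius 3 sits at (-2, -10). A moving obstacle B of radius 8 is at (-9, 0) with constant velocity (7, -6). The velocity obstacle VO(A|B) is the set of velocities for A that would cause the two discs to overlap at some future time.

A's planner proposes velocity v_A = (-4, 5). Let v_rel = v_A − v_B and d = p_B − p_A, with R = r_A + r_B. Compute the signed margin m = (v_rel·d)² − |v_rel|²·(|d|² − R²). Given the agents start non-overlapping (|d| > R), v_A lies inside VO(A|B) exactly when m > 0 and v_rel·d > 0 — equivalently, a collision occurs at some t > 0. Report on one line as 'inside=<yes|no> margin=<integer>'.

d = (-7, 10),  |d|² = 149;  R = 3+8 = 11,  c = 149−11² = 28
v_rel = (-11, 11),  |v_rel|² = 242;  v_rel·d = (-11)·(-7) + (11)·(10) = 187
242·t² − 374·t + 28 = 0  ⇒  m = 187² − 242·28 = 28193
m = 28193 > 0,  v_rel·d = 187 > 0  ⇒  inside

inside=yes margin=28193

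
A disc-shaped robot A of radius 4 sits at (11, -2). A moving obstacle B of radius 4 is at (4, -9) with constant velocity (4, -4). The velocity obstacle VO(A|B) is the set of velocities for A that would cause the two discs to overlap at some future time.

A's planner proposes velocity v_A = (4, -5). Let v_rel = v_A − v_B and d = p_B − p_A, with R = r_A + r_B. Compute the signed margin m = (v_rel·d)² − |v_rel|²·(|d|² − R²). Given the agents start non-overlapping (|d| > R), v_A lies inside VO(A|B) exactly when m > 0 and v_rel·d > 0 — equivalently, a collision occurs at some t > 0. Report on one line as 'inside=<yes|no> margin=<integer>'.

d = (-7, -7),  |d|² = 98;  R = 4+4 = 8,  c = 98−8² = 34
v_rel = (0, -1),  |v_rel|² = 1;  v_rel·d = (0)·(-7) + (-1)·(-7) = 7
1·t² − 14·t + 34 = 0  ⇒  m = 7² − 1·34 = 15
m = 15 > 0,  v_rel·d = 7 > 0  ⇒  inside

inside=yes margin=15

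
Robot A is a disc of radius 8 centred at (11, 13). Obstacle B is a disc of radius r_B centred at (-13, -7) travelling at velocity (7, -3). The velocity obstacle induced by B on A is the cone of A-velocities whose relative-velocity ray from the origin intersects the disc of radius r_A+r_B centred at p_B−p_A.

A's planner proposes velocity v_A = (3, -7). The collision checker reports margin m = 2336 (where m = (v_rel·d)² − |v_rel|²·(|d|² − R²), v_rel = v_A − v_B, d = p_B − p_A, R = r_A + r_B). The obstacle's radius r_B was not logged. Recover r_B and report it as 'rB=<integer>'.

m = 2336
d = (-24, -20);  v_rel = (-4, -4),  |v_rel|² = 32
v_rel×d = (-4)·(-20) − (-4)·(-24) = -16
since m = R²·32 − (-16)²:  R² = (256 + 2336) / 32 = 81
R = √81 = 9  ⇒  r_B = 9 − 8 = 1

rB=1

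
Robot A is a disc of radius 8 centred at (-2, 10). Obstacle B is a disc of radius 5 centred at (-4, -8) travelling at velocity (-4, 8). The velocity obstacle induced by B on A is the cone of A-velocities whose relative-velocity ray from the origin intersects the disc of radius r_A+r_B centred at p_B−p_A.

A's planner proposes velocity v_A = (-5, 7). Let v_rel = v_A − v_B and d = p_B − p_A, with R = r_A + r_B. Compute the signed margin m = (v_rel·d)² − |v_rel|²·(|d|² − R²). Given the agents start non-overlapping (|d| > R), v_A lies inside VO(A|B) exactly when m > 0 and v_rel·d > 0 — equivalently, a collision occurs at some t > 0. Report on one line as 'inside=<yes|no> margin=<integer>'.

d = (-2, -18),  |d|² = 328;  R = 8+5 = 13,  c = 328−13² = 159
v_rel = (-1, -1),  |v_rel|² = 2;  v_rel·d = (-1)·(-2) + (-1)·(-18) = 20
2·t² − 40·t + 159 = 0  ⇒  m = 20² − 2·159 = 82
m = 82 > 0,  v_rel·d = 20 > 0  ⇒  inside

inside=yes margin=82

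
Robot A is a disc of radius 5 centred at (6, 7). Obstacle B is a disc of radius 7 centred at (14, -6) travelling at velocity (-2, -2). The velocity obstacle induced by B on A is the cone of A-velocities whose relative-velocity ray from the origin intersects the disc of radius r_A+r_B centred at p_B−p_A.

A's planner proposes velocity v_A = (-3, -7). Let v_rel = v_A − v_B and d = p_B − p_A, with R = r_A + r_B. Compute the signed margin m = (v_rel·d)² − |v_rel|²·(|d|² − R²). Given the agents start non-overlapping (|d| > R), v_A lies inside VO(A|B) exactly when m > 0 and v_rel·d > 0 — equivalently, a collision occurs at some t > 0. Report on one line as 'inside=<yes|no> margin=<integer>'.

d = (8, -13),  |d|² = 233;  R = 5+7 = 12,  c = 233−12² = 89
v_rel = (-1, -5),  |v_rel|² = 26;  v_rel·d = (-1)·(8) + (-5)·(-13) = 57
26·t² − 114·t + 89 = 0  ⇒  m = 57² − 26·89 = 935
m = 935 > 0,  v_rel·d = 57 > 0  ⇒  inside

inside=yes margin=935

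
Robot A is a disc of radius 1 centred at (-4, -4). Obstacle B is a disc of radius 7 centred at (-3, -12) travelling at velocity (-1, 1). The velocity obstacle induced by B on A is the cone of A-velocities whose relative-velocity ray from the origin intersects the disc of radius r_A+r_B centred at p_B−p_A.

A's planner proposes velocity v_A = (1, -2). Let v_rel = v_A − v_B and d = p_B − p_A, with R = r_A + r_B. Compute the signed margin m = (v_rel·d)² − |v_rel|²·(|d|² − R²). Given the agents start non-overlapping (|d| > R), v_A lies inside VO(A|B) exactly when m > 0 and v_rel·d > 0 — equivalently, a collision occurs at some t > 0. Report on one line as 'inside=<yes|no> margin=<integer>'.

d = (1, -8),  |d|² = 65;  R = 1+7 = 8,  c = 65−8² = 1
v_rel = (2, -3),  |v_rel|² = 13;  v_rel·d = (2)·(1) + (-3)·(-8) = 26
13·t² − 52·t + 1 = 0  ⇒  m = 26² − 13·1 = 663
m = 663 > 0,  v_rel·d = 26 > 0  ⇒  inside

inside=yes margin=663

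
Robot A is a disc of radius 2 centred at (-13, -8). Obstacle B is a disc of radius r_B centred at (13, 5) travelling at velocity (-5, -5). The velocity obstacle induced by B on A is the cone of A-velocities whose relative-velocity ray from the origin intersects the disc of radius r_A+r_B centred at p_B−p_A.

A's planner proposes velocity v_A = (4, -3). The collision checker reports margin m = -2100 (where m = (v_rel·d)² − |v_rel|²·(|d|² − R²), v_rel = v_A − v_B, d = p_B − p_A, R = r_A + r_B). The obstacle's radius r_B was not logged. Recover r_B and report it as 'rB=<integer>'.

m = -2100
d = (26, 13);  v_rel = (9, 2),  |v_rel|² = 85
v_rel×d = (9)·(13) − (2)·(26) = 65
since m = R²·85 − 65²:  R² = (4225 + -2100) / 85 = 25
R = √25 = 5  ⇒  r_B = 5 − 2 = 3

rB=3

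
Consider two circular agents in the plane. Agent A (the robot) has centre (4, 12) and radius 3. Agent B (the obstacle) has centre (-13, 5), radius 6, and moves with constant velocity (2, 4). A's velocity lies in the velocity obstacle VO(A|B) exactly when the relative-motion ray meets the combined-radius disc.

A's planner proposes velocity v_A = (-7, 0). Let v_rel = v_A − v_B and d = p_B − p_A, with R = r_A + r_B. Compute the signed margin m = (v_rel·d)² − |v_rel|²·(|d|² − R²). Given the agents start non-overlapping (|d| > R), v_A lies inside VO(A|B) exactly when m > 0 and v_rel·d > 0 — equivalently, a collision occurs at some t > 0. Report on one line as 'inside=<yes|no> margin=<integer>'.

d = (-17, -7),  |d|² = 338;  R = 3+6 = 9,  c = 338−9² = 257
v_rel = (-9, -4),  |v_rel|² = 97;  v_rel·d = (-9)·(-17) + (-4)·(-7) = 181
97·t² − 362·t + 257 = 0  ⇒  m = 181² − 97·257 = 7832
m = 7832 > 0,  v_rel·d = 181 > 0  ⇒  inside

inside=yes margin=7832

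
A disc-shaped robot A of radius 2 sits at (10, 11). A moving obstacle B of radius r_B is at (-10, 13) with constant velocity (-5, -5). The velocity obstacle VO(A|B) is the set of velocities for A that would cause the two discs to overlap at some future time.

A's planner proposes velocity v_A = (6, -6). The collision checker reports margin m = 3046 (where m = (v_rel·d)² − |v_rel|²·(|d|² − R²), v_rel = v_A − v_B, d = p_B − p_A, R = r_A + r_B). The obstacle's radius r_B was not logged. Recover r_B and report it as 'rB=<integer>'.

m = 3046
d = (-20, 2);  v_rel = (11, -1),  |v_rel|² = 122
v_rel×d = (11)·(2) − (-1)·(-20) = 2
since m = R²·122 − 2²:  R² = (4 + 3046) / 122 = 25
R = √25 = 5  ⇒  r_B = 5 − 2 = 3

rB=3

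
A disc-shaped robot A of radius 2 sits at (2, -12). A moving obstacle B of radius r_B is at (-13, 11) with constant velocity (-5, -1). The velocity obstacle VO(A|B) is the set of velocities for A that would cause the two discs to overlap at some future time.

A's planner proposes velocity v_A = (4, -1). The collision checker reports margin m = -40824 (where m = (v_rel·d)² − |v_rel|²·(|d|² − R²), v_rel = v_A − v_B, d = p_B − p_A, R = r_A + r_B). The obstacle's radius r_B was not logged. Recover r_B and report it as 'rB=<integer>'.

m = -40824
d = (-15, 23);  v_rel = (9, 0),  |v_rel|² = 81
v_rel×d = (9)·(23) − (0)·(-15) = 207
since m = R²·81 − 207²:  R² = (42849 + -40824) / 81 = 25
R = √25 = 5  ⇒  r_B = 5 − 2 = 3

rB=3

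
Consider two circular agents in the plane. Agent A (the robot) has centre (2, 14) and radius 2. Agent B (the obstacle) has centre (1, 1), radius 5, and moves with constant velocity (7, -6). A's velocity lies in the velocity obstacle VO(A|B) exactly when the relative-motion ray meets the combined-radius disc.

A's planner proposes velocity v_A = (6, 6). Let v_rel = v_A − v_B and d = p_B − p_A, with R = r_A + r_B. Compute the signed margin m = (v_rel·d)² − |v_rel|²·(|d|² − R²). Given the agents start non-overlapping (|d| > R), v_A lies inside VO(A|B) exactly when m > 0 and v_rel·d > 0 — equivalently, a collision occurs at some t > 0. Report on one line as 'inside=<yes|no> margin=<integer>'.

d = (-1, -13),  |d|² = 170;  R = 2+5 = 7,  c = 170−7² = 121
v_rel = (-1, 12),  |v_rel|² = 145;  v_rel·d = (-1)·(-1) + (12)·(-13) = -155
145·t² + 310·t + 121 = 0  ⇒  m = (-155)² − 145·121 = 6480
m = 6480 > 0,  v_rel·d = -155 < 0  ⇒  outside

inside=no margin=6480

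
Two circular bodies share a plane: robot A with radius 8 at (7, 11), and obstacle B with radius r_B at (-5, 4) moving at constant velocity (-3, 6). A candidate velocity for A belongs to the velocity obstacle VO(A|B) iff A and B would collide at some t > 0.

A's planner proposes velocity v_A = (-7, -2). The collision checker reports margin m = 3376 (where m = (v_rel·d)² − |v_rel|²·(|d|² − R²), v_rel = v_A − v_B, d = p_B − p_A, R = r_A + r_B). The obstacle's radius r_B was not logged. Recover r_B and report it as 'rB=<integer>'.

m = 3376
d = (-12, -7);  v_rel = (-4, -8),  |v_rel|² = 80
v_rel×d = (-4)·(-7) − (-8)·(-12) = -68
since m = R²·80 − (-68)²:  R² = (4624 + 3376) / 80 = 100
R = √100 = 10  ⇒  r_B = 10 − 8 = 2

rB=2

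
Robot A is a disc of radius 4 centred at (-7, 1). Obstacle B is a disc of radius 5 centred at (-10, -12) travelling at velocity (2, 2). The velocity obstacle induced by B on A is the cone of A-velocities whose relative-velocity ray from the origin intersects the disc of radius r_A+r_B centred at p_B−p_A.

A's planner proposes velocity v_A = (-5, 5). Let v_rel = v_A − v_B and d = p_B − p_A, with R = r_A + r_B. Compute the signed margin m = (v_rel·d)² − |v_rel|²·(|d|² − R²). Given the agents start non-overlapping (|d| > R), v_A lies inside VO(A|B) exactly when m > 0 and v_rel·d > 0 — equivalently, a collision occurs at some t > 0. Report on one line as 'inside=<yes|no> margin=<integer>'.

d = (-3, -13),  |d|² = 178;  R = 4+5 = 9,  c = 178−9² = 97
v_rel = (-7, 3),  |v_rel|² = 58;  v_rel·d = (-7)·(-3) + (3)·(-13) = -18
58·t² + 36·t + 97 = 0  ⇒  m = (-18)² − 58·97 = -5302
m = -5302 < 0,  v_rel·d = -18 < 0  ⇒  outside

inside=no margin=-5302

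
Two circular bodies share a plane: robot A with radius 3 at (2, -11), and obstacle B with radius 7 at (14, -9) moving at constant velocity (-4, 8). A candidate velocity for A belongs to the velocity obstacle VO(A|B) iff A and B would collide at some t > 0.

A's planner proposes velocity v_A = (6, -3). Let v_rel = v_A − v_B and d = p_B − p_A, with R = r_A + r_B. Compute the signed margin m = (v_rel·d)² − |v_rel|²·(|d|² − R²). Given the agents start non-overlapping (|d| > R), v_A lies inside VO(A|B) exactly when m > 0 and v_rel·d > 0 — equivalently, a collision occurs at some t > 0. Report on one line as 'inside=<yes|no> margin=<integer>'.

d = (12, 2),  |d|² = 148;  R = 3+7 = 10,  c = 148−10² = 48
v_rel = (10, -11),  |v_rel|² = 221;  v_rel·d = (10)·(12) + (-11)·(2) = 98
221·t² − 196·t + 48 = 0  ⇒  m = 98² − 221·48 = -1004
m = -1004 < 0,  v_rel·d = 98 > 0  ⇒  outside

inside=no margin=-1004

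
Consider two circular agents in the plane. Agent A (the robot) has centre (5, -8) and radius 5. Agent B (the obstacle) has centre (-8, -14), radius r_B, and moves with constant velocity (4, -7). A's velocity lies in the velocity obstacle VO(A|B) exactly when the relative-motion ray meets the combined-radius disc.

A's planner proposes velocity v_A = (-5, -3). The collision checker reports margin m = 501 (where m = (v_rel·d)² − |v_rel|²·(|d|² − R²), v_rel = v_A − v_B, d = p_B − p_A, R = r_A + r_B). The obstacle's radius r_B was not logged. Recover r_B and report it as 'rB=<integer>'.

m = 501
d = (-13, -6);  v_rel = (-9, 4),  |v_rel|² = 97
v_rel×d = (-9)·(-6) − (4)·(-13) = 106
since m = R²·97 − 106²:  R² = (11236 + 501) / 97 = 121
R = √121 = 11  ⇒  r_B = 11 − 5 = 6

rB=6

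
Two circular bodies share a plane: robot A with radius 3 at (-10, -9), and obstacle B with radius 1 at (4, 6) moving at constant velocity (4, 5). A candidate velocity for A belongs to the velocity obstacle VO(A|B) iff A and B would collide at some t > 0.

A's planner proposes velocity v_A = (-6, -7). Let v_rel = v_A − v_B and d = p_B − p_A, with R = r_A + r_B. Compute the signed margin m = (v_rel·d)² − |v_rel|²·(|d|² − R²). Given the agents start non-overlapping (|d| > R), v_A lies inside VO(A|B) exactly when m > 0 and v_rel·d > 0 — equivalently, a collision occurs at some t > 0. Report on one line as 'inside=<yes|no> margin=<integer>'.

d = (14, 15),  |d|² = 421;  R = 3+1 = 4,  c = 421−4² = 405
v_rel = (-10, -12),  |v_rel|² = 244;  v_rel·d = (-10)·(14) + (-12)·(15) = -320
244·t² + 640·t + 405 = 0  ⇒  m = (-320)² − 244·405 = 3580
m = 3580 > 0,  v_rel·d = -320 < 0  ⇒  outside

inside=no margin=3580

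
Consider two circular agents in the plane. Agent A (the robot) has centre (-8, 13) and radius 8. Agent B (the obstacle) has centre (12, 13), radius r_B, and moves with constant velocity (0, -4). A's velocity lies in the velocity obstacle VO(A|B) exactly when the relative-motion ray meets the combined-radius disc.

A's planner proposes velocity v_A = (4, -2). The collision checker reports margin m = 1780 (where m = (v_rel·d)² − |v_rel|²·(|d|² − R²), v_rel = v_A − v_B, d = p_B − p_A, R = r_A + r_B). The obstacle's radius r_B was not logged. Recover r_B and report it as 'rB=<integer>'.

m = 1780
d = (20, 0);  v_rel = (4, 2),  |v_rel|² = 20
v_rel×d = (4)·(0) − (2)·(20) = -40
since m = R²·20 − (-40)²:  R² = (1600 + 1780) / 20 = 169
R = √169 = 13  ⇒  r_B = 13 − 8 = 5

rB=5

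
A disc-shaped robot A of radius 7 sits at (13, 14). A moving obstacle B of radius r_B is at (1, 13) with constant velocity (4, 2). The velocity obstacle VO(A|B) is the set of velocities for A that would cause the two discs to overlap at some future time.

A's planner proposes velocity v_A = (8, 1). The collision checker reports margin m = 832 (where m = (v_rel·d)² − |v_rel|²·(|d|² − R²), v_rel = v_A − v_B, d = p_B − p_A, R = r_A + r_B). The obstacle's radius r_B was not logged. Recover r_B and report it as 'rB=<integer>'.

m = 832
d = (-12, -1);  v_rel = (4, -1),  |v_rel|² = 17
v_rel×d = (4)·(-1) − (-1)·(-12) = -16
since m = R²·17 − (-16)²:  R² = (256 + 832) / 17 = 64
R = √64 = 8  ⇒  r_B = 8 − 7 = 1

rB=1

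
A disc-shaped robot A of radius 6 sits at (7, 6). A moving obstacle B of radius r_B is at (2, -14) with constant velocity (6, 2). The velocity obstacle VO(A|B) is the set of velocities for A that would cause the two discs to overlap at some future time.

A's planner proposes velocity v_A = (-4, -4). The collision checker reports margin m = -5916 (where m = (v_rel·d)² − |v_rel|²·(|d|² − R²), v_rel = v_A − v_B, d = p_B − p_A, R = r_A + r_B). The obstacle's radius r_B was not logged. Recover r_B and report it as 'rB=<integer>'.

m = -5916
d = (-5, -20);  v_rel = (-10, -6),  |v_rel|² = 136
v_rel×d = (-10)·(-20) − (-6)·(-5) = 170
since m = R²·136 − 170²:  R² = (28900 + -5916) / 136 = 169
R = √169 = 13  ⇒  r_B = 13 − 6 = 7

rB=7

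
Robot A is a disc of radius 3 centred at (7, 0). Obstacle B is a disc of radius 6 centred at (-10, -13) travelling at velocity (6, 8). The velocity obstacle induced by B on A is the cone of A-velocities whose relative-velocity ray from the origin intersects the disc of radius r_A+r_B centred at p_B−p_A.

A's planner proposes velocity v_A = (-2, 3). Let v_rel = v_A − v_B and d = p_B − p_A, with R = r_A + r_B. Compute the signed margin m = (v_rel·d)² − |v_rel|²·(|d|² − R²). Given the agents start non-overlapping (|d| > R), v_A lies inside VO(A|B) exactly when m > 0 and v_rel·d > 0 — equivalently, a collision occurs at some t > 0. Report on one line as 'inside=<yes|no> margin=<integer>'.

d = (-17, -13),  |d|² = 458;  R = 3+6 = 9,  c = 458−9² = 377
v_rel = (-8, -5),  |v_rel|² = 89;  v_rel·d = (-8)·(-17) + (-5)·(-13) = 201
89·t² − 402·t + 377 = 0  ⇒  m = 201² − 89·377 = 6848
m = 6848 > 0,  v_rel·d = 201 > 0  ⇒  inside

inside=yes margin=6848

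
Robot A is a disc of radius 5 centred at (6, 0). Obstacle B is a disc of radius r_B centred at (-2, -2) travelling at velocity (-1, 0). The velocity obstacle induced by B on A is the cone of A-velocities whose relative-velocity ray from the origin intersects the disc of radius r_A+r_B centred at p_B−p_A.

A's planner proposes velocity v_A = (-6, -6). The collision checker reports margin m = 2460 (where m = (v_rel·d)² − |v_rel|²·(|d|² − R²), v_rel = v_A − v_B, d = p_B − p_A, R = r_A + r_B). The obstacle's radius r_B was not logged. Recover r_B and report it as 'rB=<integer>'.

m = 2460
d = (-8, -2);  v_rel = (-5, -6),  |v_rel|² = 61
v_rel×d = (-5)·(-2) − (-6)·(-8) = -38
since m = R²·61 − (-38)²:  R² = (1444 + 2460) / 61 = 64
R = √64 = 8  ⇒  r_B = 8 − 5 = 3

rB=3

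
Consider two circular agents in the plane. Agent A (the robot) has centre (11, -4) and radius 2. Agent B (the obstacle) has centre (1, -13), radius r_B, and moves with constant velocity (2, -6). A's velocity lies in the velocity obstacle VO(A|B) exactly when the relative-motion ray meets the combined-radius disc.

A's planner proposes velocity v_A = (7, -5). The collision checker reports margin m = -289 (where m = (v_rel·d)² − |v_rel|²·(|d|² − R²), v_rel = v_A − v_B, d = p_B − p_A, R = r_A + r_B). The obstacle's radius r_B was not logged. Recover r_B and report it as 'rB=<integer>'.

m = -289
d = (-10, -9);  v_rel = (5, 1),  |v_rel|² = 26
v_rel×d = (5)·(-9) − (1)·(-10) = -35
since m = R²·26 − (-35)²:  R² = (1225 + -289) / 26 = 36
R = √36 = 6  ⇒  r_B = 6 − 2 = 4

rB=4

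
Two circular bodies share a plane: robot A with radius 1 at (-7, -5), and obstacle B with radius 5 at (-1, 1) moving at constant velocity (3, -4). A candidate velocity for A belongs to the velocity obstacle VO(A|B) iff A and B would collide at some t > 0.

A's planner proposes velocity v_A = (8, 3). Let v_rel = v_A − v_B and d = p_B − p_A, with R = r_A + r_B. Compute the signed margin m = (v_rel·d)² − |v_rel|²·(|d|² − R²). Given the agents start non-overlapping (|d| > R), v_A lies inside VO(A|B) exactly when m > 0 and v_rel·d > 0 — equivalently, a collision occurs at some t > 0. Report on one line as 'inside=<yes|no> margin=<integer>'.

d = (6, 6),  |d|² = 72;  R = 1+5 = 6,  c = 72−6² = 36
v_rel = (5, 7),  |v_rel|² = 74;  v_rel·d = (5)·(6) + (7)·(6) = 72
74·t² − 144·t + 36 = 0  ⇒  m = 72² − 74·36 = 2520
m = 2520 > 0,  v_rel·d = 72 > 0  ⇒  inside

inside=yes margin=2520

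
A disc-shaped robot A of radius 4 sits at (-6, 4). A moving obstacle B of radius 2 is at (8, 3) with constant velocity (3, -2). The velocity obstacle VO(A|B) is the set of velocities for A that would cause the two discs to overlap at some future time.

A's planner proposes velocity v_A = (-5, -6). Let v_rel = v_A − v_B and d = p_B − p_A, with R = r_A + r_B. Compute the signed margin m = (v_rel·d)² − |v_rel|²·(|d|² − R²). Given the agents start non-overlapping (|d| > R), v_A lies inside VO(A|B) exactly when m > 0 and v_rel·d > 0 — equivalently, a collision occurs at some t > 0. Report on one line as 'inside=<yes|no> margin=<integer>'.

d = (14, -1),  |d|² = 197;  R = 4+2 = 6,  c = 197−6² = 161
v_rel = (-8, -4),  |v_rel|² = 80;  v_rel·d = (-8)·(14) + (-4)·(-1) = -108
80·t² + 216·t + 161 = 0  ⇒  m = (-108)² − 80·161 = -1216
m = -1216 < 0,  v_rel·d = -108 < 0  ⇒  outside

inside=no margin=-1216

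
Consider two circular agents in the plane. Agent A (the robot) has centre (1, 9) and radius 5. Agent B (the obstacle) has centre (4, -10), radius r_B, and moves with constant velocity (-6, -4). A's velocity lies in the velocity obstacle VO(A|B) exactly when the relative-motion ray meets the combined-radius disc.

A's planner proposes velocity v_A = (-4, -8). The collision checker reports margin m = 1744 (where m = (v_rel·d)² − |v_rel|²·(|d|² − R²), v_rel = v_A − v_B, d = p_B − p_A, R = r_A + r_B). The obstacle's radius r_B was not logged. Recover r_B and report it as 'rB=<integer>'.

m = 1744
d = (3, -19);  v_rel = (2, -4),  |v_rel|² = 20
v_rel×d = (2)·(-19) − (-4)·(3) = -26
since m = R²·20 − (-26)²:  R² = (676 + 1744) / 20 = 121
R = √121 = 11  ⇒  r_B = 11 − 5 = 6

rB=6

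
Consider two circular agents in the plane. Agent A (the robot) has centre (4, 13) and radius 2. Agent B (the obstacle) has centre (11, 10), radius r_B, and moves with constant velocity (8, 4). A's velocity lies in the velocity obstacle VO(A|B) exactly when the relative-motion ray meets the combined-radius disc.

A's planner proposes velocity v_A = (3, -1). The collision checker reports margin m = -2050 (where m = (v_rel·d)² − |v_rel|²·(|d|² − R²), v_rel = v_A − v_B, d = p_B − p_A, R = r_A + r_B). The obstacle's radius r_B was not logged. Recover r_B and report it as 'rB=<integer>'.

m = -2050
d = (7, -3);  v_rel = (-5, -5),  |v_rel|² = 50
v_rel×d = (-5)·(-3) − (-5)·(7) = 50
since m = R²·50 − 50²:  R² = (2500 + -2050) / 50 = 9
R = √9 = 3  ⇒  r_B = 3 − 2 = 1

rB=1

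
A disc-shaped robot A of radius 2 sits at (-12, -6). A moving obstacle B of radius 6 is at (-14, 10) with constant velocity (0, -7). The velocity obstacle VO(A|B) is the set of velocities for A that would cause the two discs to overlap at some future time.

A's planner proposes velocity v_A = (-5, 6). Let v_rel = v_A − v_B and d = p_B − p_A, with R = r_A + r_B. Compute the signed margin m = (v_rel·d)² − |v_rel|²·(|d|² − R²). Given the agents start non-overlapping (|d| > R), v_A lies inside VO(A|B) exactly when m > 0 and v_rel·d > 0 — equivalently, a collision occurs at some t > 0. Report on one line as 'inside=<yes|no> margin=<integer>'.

d = (-2, 16),  |d|² = 260;  R = 2+6 = 8,  c = 260−8² = 196
v_rel = (-5, 13),  |v_rel|² = 194;  v_rel·d = (-5)·(-2) + (13)·(16) = 218
194·t² − 436·t + 196 = 0  ⇒  m = 218² − 194·196 = 9500
m = 9500 > 0,  v_rel·d = 218 > 0  ⇒  inside

inside=yes margin=9500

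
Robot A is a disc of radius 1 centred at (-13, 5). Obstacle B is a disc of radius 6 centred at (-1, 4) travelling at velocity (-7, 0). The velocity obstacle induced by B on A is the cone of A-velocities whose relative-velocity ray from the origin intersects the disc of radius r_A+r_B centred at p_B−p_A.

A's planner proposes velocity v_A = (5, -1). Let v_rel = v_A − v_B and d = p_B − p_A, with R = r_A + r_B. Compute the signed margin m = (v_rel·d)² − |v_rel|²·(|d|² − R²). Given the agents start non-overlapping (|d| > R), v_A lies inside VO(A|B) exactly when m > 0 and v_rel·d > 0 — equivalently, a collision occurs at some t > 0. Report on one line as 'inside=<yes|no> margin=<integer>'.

d = (12, -1),  |d|² = 145;  R = 1+6 = 7,  c = 145−7² = 96
v_rel = (12, -1),  |v_rel|² = 145;  v_rel·d = (12)·(12) + (-1)·(-1) = 145
145·t² − 290·t + 96 = 0  ⇒  m = 145² − 145·96 = 7105
m = 7105 > 0,  v_rel·d = 145 > 0  ⇒  inside

inside=yes margin=7105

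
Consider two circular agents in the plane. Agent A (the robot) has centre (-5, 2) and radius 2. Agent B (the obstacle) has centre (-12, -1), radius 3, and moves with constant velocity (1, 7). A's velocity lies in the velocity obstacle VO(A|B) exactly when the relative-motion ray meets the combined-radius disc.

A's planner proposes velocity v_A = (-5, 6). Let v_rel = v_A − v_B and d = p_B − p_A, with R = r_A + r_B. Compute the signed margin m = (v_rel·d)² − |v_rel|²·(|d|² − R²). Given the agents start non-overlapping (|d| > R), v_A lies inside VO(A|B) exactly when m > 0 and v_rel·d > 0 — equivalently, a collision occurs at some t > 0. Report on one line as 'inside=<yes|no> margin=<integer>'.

d = (-7, -3),  |d|² = 58;  R = 2+3 = 5,  c = 58−5² = 33
v_rel = (-6, -1),  |v_rel|² = 37;  v_rel·d = (-6)·(-7) + (-1)·(-3) = 45
37·t² − 90·t + 33 = 0  ⇒  m = 45² − 37·33 = 804
m = 804 > 0,  v_rel·d = 45 > 0  ⇒  inside

inside=yes margin=804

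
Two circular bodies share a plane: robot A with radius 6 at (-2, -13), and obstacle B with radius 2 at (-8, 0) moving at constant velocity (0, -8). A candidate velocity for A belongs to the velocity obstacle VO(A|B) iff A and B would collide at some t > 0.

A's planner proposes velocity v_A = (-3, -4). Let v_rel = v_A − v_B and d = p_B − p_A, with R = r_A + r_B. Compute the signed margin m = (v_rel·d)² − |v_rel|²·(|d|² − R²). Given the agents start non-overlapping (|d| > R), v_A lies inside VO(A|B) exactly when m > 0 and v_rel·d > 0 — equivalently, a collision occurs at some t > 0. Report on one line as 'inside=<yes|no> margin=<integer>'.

d = (-6, 13),  |d|² = 205;  R = 6+2 = 8,  c = 205−8² = 141
v_rel = (-3, 4),  |v_rel|² = 25;  v_rel·d = (-3)·(-6) + (4)·(13) = 70
25·t² − 140·t + 141 = 0  ⇒  m = 70² − 25·141 = 1375
m = 1375 > 0,  v_rel·d = 70 > 0  ⇒  inside

inside=yes margin=1375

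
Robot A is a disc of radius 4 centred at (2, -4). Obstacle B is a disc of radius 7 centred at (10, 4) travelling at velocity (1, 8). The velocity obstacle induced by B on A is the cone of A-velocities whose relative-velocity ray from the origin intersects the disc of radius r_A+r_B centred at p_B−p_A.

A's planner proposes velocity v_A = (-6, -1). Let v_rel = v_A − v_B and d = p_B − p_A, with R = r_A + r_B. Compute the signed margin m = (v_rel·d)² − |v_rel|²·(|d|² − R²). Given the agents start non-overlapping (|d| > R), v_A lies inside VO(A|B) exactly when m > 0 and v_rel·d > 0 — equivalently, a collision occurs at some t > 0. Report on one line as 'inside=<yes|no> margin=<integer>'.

d = (8, 8),  |d|² = 128;  R = 4+7 = 11,  c = 128−11² = 7
v_rel = (-7, -9),  |v_rel|² = 130;  v_rel·d = (-7)·(8) + (-9)·(8) = -128
130·t² + 256·t + 7 = 0  ⇒  m = (-128)² − 130·7 = 15474
m = 15474 > 0,  v_rel·d = -128 < 0  ⇒  outside

inside=no margin=15474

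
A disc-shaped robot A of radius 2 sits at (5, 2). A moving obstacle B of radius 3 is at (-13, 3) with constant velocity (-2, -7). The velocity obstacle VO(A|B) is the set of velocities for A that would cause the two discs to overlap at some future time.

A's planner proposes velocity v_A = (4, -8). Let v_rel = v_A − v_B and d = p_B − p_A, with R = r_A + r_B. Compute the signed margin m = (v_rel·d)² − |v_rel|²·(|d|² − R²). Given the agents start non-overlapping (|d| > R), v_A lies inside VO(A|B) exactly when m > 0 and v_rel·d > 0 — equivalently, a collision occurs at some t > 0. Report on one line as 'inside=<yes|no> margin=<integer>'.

d = (-18, 1),  |d|² = 325;  R = 2+3 = 5,  c = 325−5² = 300
v_rel = (6, -1),  |v_rel|² = 37;  v_rel·d = (6)·(-18) + (-1)·(1) = -109
37·t² + 218·t + 300 = 0  ⇒  m = (-109)² − 37·300 = 781
m = 781 > 0,  v_rel·d = -109 < 0  ⇒  outside

inside=no margin=781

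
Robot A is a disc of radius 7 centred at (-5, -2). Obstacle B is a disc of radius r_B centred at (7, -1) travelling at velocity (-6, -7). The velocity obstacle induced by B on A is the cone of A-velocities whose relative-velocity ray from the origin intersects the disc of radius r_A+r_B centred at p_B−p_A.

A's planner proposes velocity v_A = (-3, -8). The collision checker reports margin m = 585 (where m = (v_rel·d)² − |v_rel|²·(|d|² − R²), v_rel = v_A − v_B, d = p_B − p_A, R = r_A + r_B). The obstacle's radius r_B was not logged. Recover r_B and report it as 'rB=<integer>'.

m = 585
d = (12, 1);  v_rel = (3, -1),  |v_rel|² = 10
v_rel×d = (3)·(1) − (-1)·(12) = 15
since m = R²·10 − 15²:  R² = (225 + 585) / 10 = 81
R = √81 = 9  ⇒  r_B = 9 − 7 = 2

rB=2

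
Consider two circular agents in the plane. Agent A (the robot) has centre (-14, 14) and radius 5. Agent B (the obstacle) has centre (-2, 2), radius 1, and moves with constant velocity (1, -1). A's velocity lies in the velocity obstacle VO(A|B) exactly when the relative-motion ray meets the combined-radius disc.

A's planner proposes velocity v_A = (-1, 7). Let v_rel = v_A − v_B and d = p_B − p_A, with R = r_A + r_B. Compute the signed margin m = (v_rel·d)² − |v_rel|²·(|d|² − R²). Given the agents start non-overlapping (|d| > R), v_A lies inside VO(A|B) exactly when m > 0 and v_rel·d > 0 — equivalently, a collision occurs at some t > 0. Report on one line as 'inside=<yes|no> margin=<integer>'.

d = (12, -12),  |d|² = 288;  R = 5+1 = 6,  c = 288−6² = 252
v_rel = (-2, 8),  |v_rel|² = 68;  v_rel·d = (-2)·(12) + (8)·(-12) = -120
68·t² + 240·t + 252 = 0  ⇒  m = (-120)² − 68·252 = -2736
m = -2736 < 0,  v_rel·d = -120 < 0  ⇒  outside

inside=no margin=-2736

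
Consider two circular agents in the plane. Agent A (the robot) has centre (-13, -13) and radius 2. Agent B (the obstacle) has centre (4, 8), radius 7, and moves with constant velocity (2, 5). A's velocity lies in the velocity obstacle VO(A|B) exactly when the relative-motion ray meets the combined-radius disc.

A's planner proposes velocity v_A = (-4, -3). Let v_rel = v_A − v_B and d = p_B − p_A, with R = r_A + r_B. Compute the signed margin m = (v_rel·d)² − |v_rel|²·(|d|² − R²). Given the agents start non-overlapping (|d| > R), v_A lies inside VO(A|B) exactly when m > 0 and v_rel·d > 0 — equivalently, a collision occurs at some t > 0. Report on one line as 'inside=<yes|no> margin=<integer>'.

d = (17, 21),  |d|² = 730;  R = 2+7 = 9,  c = 730−9² = 649
v_rel = (-6, -8),  |v_rel|² = 100;  v_rel·d = (-6)·(17) + (-8)·(21) = -270
100·t² + 540·t + 649 = 0  ⇒  m = (-270)² − 100·649 = 8000
m = 8000 > 0,  v_rel·d = -270 < 0  ⇒  outside

inside=no margin=8000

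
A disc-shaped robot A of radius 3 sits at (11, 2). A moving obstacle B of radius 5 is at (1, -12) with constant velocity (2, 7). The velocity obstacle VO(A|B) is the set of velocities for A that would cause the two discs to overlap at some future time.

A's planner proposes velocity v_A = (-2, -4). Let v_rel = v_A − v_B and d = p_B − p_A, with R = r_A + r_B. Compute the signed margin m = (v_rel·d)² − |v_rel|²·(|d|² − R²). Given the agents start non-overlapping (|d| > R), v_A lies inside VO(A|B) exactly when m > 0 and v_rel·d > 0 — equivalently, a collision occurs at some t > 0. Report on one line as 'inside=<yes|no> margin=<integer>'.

d = (-10, -14),  |d|² = 296;  R = 3+5 = 8,  c = 296−8² = 232
v_rel = (-4, -11),  |v_rel|² = 137;  v_rel·d = (-4)·(-10) + (-11)·(-14) = 194
137·t² − 388·t + 232 = 0  ⇒  m = 194² − 137·232 = 5852
m = 5852 > 0,  v_rel·d = 194 > 0  ⇒  inside

inside=yes margin=5852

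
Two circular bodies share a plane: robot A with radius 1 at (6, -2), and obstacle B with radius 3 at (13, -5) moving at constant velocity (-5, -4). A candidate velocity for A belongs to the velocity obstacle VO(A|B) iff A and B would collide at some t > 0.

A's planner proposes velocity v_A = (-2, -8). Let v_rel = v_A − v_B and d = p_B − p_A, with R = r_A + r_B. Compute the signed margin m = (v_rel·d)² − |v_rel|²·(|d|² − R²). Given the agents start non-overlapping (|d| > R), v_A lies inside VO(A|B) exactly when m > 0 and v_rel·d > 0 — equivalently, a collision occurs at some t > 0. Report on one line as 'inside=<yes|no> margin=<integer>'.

d = (7, -3),  |d|² = 58;  R = 1+3 = 4,  c = 58−4² = 42
v_rel = (3, -4),  |v_rel|² = 25;  v_rel·d = (3)·(7) + (-4)·(-3) = 33
25·t² − 66·t + 42 = 0  ⇒  m = 33² − 25·42 = 39
m = 39 > 0,  v_rel·d = 33 > 0  ⇒  inside

inside=yes margin=39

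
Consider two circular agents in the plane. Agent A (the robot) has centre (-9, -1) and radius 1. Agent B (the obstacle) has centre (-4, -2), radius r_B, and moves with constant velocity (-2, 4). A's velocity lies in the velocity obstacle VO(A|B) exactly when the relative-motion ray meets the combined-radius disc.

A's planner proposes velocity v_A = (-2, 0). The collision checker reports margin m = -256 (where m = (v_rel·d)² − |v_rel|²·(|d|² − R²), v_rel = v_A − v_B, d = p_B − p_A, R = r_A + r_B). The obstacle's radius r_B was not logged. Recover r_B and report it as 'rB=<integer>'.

m = -256
d = (5, -1);  v_rel = (0, -4),  |v_rel|² = 16
v_rel×d = (0)·(-1) − (-4)·(5) = 20
since m = R²·16 − 20²:  R² = (400 + -256) / 16 = 9
R = √9 = 3  ⇒  r_B = 3 − 1 = 2

rB=2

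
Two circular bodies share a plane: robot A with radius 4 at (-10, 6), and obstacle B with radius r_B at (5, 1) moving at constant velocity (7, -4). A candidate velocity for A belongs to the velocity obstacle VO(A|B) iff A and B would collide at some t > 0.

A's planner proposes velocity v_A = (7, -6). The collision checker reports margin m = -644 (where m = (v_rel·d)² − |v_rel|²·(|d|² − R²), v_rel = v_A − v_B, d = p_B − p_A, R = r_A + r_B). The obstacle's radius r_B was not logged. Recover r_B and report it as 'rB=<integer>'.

m = -644
d = (15, -5);  v_rel = (0, -2),  |v_rel|² = 4
v_rel×d = (0)·(-5) − (-2)·(15) = 30
since m = R²·4 − 30²:  R² = (900 + -644) / 4 = 64
R = √64 = 8  ⇒  r_B = 8 − 4 = 4

rB=4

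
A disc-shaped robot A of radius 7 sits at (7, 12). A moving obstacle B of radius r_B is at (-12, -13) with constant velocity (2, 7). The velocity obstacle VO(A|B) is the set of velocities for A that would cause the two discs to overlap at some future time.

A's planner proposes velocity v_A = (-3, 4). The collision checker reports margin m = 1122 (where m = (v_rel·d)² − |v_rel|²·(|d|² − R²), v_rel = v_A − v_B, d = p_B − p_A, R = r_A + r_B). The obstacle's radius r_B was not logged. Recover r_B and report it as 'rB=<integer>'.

m = 1122
d = (-19, -25);  v_rel = (-5, -3),  |v_rel|² = 34
v_rel×d = (-5)·(-25) − (-3)·(-19) = 68
since m = R²·34 − 68²:  R² = (4624 + 1122) / 34 = 169
R = √169 = 13  ⇒  r_B = 13 − 7 = 6

rB=6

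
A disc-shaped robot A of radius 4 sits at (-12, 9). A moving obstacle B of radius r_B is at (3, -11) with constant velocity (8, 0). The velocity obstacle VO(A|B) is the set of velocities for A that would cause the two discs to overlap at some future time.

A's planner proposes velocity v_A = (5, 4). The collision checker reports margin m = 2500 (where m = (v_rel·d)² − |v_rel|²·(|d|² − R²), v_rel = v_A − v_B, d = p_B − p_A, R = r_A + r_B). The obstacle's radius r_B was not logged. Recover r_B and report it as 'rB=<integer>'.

m = 2500
d = (15, -20);  v_rel = (-3, 4),  |v_rel|² = 25
v_rel×d = (-3)·(-20) − (4)·(15) = 0
since m = R²·25 − 0²:  R² = (0 + 2500) / 25 = 100
R = √100 = 10  ⇒  r_B = 10 − 4 = 6

rB=6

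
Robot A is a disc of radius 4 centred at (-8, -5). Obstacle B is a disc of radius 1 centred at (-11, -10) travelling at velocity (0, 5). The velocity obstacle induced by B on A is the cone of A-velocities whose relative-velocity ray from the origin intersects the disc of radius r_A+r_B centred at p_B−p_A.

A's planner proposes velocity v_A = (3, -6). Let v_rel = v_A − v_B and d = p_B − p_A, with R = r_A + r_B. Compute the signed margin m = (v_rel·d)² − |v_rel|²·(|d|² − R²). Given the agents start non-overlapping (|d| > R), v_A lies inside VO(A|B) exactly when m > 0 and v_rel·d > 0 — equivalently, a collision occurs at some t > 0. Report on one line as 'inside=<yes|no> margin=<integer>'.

d = (-3, -5),  |d|² = 34;  R = 4+1 = 5,  c = 34−5² = 9
v_rel = (3, -11),  |v_rel|² = 130;  v_rel·d = (3)·(-3) + (-11)·(-5) = 46
130·t² − 92·t + 9 = 0  ⇒  m = 46² − 130·9 = 946
m = 946 > 0,  v_rel·d = 46 > 0  ⇒  inside

inside=yes margin=946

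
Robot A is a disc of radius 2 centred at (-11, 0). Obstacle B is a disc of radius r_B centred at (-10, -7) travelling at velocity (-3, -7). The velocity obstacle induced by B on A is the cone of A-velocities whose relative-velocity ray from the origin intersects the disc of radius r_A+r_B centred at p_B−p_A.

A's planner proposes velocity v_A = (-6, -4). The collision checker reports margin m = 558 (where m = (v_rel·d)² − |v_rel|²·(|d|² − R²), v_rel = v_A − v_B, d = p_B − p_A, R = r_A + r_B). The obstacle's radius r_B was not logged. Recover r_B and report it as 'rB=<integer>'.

m = 558
d = (1, -7);  v_rel = (-3, 3),  |v_rel|² = 18
v_rel×d = (-3)·(-7) − (3)·(1) = 18
since m = R²·18 − 18²:  R² = (324 + 558) / 18 = 49
R = √49 = 7  ⇒  r_B = 7 − 2 = 5

rB=5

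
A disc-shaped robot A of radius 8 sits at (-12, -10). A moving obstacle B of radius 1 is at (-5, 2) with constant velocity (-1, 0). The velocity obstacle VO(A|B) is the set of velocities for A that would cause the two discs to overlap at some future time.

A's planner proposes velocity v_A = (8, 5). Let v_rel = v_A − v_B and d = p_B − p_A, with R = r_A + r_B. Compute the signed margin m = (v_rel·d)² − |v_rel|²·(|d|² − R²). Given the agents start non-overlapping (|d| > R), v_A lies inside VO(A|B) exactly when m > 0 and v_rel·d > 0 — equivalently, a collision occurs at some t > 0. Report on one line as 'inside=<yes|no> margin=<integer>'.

d = (7, 12),  |d|² = 193;  R = 8+1 = 9,  c = 193−9² = 112
v_rel = (9, 5),  |v_rel|² = 106;  v_rel·d = (9)·(7) + (5)·(12) = 123
106·t² − 246·t + 112 = 0  ⇒  m = 123² − 106·112 = 3257
m = 3257 > 0,  v_rel·d = 123 > 0  ⇒  inside

inside=yes margin=3257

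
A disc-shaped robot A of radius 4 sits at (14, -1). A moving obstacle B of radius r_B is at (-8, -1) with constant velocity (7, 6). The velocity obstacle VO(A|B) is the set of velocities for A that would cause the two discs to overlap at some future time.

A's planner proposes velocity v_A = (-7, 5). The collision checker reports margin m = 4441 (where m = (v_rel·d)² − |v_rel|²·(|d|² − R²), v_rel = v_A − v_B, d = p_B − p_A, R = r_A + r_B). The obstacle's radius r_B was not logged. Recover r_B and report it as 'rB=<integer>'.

m = 4441
d = (-22, 0);  v_rel = (-14, -1),  |v_rel|² = 197
v_rel×d = (-14)·(0) − (-1)·(-22) = -22
since m = R²·197 − (-22)²:  R² = (484 + 4441) / 197 = 25
R = √25 = 5  ⇒  r_B = 5 − 4 = 1

rB=1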